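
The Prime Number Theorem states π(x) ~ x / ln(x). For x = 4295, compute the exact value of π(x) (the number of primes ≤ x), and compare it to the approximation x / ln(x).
π(4295) = 589;  x/ln(x) ≈ 513.44;  relative error ≈ 12.83%.

Directly count primes up to 4295: π(4295) = 589. The PNT approximation gives 4295/ln(4295) ≈ 4295/8.36521 ≈ 513.44. Relative error (π(x) − x/ln(x)) / π(x) ≈ 12.83%; the approximation is known to undercount slightly (Li(x) is a better estimate).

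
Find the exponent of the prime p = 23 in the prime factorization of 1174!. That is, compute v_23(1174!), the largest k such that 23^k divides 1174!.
v_23(1174!) = 53

Legendre's formula: v_p(n!) = Σ_{k ≥ 1} ⌊n / p^k⌋. For p = 23, n = 1174, the terms are:
  ⌊1174/23^1⌋ = ⌊1174/23⌋ = 51
  ⌊1174/23^2⌋ = ⌊1174/529⌋ = 2
(the next term ⌊1174/23^3⌋ = 0, terminating the sum). Summing: v_23(1174!) = 51 + 2 = 53.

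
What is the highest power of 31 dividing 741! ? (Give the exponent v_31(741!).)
v_31(741!) = 23

Legendre's formula: v_p(n!) = Σ_{k ≥ 1} ⌊n / p^k⌋. For p = 31, n = 741, the terms are:
  ⌊741/31^1⌋ = ⌊741/31⌋ = 23
(the next term ⌊741/31^2⌋ = 0, terminating the sum). Summing: v_31(741!) = 23 = 23.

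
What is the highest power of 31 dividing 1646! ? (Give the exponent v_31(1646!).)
v_31(1646!) = 54

Legendre's formula: v_p(n!) = Σ_{k ≥ 1} ⌊n / p^k⌋. For p = 31, n = 1646, the terms are:
  ⌊1646/31^1⌋ = ⌊1646/31⌋ = 53
  ⌊1646/31^2⌋ = ⌊1646/961⌋ = 1
(the next term ⌊1646/31^3⌋ = 0, terminating the sum). Summing: v_31(1646!) = 53 + 1 = 54.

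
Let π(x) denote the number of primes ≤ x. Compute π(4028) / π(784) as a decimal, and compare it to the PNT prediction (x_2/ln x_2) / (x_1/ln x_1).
π(4028)/π(784) = 557/137 ≈ 4.0657;  PNT prediction ≈ 4.1248.

π(784) = 137 and π(4028) = 557, so π(4028)/π(784) ≈ 4.0657. The PNT-predicted ratio is (4028/ln(4028)) / (784/ln(784)) ≈ 4.1248. The two agree to within a few percent, as expected.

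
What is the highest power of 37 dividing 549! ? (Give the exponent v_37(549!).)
v_37(549!) = 14

Legendre's formula: v_p(n!) = Σ_{k ≥ 1} ⌊n / p^k⌋. For p = 37, n = 549, the terms are:
  ⌊549/37^1⌋ = ⌊549/37⌋ = 14
(the next term ⌊549/37^2⌋ = 0, terminating the sum). Summing: v_37(549!) = 14 = 14.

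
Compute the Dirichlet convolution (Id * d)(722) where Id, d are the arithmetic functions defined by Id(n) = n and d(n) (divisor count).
(Id * d)(722) = 1608

Divisors of 722: [1, 2, 19, 38, 361, 722]. For each d | 722:
  d = 1: Id(1) · d(722/1) = 1 · 6 = 6
  d = 2: Id(2) · d(722/2) = 2 · 3 = 6
  d = 19: Id(19) · d(722/19) = 19 · 4 = 76
  d = 38: Id(38) · d(722/38) = 38 · 2 = 76
  d = 361: Id(361) · d(722/361) = 361 · 2 = 722
  d = 722: Id(722) · d(722/722) = 722 · 1 = 722
Summing: (Id * d)(722) = 6 + 6 + 76 + 76 + 722 + 722 = 1608.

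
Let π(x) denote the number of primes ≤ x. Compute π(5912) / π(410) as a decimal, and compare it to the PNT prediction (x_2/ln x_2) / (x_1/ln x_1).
π(5912)/π(410) = 777/80 ≈ 9.7125;  PNT prediction ≈ 9.9888.

π(410) = 80 and π(5912) = 777, so π(5912)/π(410) ≈ 9.7125. The PNT-predicted ratio is (5912/ln(5912)) / (410/ln(410)) ≈ 9.9888. The two agree to within a few percent, as expected.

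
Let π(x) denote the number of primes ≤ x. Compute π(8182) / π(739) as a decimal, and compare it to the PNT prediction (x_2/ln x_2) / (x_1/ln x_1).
π(8182)/π(739) = 1027/131 ≈ 7.8397;  PNT prediction ≈ 8.1170.

π(739) = 131 and π(8182) = 1027, so π(8182)/π(739) ≈ 7.8397. The PNT-predicted ratio is (8182/ln(8182)) / (739/ln(739)) ≈ 8.1170. The two agree to within a few percent, as expected.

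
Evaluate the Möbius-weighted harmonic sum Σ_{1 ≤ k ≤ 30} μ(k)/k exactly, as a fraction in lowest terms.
Σ μ(k)/k = -65721449/2156564410

Values of μ(k) for 1 ≤ k ≤ 30: μ(1) = 1, μ(2) = -1, μ(3) = -1, μ(5) = -1, μ(6) = 1, μ(7) = -1, μ(10) = 1, μ(11) = -1, μ(13) = -1, μ(14) = 1, μ(15) = 1, μ(17) = -1, μ(19) = -1, μ(21) = 1, μ(22) = 1, μ(23) = -1, μ(26) = 1, μ(29) = -1, μ(30) = -1, with μ = 0 on non-squarefree integers. Summing μ(k)/k for k where μ(k) ≠ 0 gives -65721449/2156564410 ≈ -0.0305. (PNT ⟺ this sum → 0 as n → ∞.)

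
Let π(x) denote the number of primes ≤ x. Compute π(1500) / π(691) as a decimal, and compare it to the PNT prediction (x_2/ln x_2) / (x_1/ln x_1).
π(1500)/π(691) = 239/125 ≈ 1.9120;  PNT prediction ≈ 1.9407.

π(691) = 125 and π(1500) = 239, so π(1500)/π(691) ≈ 1.9120. The PNT-predicted ratio is (1500/ln(1500)) / (691/ln(691)) ≈ 1.9407. The two agree to within a few percent, as expected.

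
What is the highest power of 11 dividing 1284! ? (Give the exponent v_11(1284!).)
v_11(1284!) = 126

Legendre's formula: v_p(n!) = Σ_{k ≥ 1} ⌊n / p^k⌋. For p = 11, n = 1284, the terms are:
  ⌊1284/11^1⌋ = ⌊1284/11⌋ = 116
  ⌊1284/11^2⌋ = ⌊1284/121⌋ = 10
(the next term ⌊1284/11^3⌋ = 0, terminating the sum). Summing: v_11(1284!) = 116 + 10 = 126.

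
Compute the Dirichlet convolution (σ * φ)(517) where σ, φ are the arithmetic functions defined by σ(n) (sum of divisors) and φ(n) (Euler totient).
(σ * φ)(517) = 2068

Divisors of 517: [1, 11, 47, 517]. For each d | 517:
  d = 1: σ(1) · φ(517/1) = 1 · 460 = 460
  d = 11: σ(11) · φ(517/11) = 12 · 46 = 552
  d = 47: σ(47) · φ(517/47) = 48 · 10 = 480
  d = 517: σ(517) · φ(517/517) = 576 · 1 = 576
Summing: (σ * φ)(517) = 460 + 552 + 480 + 576 = 2068.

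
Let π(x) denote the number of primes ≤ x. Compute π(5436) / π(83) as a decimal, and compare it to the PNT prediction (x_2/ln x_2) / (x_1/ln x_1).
π(5436)/π(83) = 717/23 ≈ 31.1739;  PNT prediction ≈ 33.6489.

π(83) = 23 and π(5436) = 717, so π(5436)/π(83) ≈ 31.1739. The PNT-predicted ratio is (5436/ln(5436)) / (83/ln(83)) ≈ 33.6489. The two agree to within a few percent, as expected.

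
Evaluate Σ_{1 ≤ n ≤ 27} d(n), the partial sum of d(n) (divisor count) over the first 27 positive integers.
Σ_{n ≤ 27} d(n) = 95

Compute d(n) for each 1 ≤ n ≤ 27: d(1) = 1, d(2) = 2, d(3) = 2, d(4) = 3, d(5) = 2, d(6) = 4, d(7) = 2, d(8) = 4, d(9) = 3, d(10) = 4, d(11) = 2, d(12) = 6, d(13) = 2, d(14) = 4, d(15) = 4, d(16) = 5, d(17) = 2, d(18) = 6, d(19) = 2, d(20) = 6, d(21) = 4, d(22) = 4, d(23) = 2, d(24) = 8, d(25) = 3, d(26) = 4, d(27) = 4. Summing all 27 values: 95. (Dirichlet's divisor formula: Σ_{n ≤ x} d(n) = x ln(x) + (2γ − 1) x + O(√x). For x = 27, the asymptotic estimate is ≈ 93.16.)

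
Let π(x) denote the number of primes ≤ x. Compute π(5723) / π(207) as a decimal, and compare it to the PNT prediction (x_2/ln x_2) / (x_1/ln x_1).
π(5723)/π(207) = 753/46 ≈ 16.3696;  PNT prediction ≈ 17.0401.

π(207) = 46 and π(5723) = 753, so π(5723)/π(207) ≈ 16.3696. The PNT-predicted ratio is (5723/ln(5723)) / (207/ln(207)) ≈ 17.0401. The two agree to within a few percent, as expected.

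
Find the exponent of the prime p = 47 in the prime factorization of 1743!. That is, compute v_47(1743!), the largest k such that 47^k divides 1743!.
v_47(1743!) = 37

Legendre's formula: v_p(n!) = Σ_{k ≥ 1} ⌊n / p^k⌋. For p = 47, n = 1743, the terms are:
  ⌊1743/47^1⌋ = ⌊1743/47⌋ = 37
(the next term ⌊1743/47^2⌋ = 0, terminating the sum). Summing: v_47(1743!) = 37 = 37.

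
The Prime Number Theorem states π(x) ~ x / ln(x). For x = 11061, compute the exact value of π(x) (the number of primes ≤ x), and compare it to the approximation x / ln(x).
π(11061) = 1340;  x/ln(x) ≈ 1187.93;  relative error ≈ 11.35%.

Directly count primes up to 11061: π(11061) = 1340. The PNT approximation gives 11061/ln(11061) ≈ 11061/9.31118 ≈ 1187.93. Relative error (π(x) − x/ln(x)) / π(x) ≈ 11.35%; the approximation is known to undercount slightly (Li(x) is a better estimate).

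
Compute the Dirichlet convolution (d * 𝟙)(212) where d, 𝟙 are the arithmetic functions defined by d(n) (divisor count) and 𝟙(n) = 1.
(d * 𝟙)(212) = 18

Divisors of 212: [1, 2, 4, 53, 106, 212]. For each d | 212:
  d = 1: d(1) · 𝟙(212/1) = 1 · 1 = 1
  d = 2: d(2) · 𝟙(212/2) = 2 · 1 = 2
  d = 4: d(4) · 𝟙(212/4) = 3 · 1 = 3
  d = 53: d(53) · 𝟙(212/53) = 2 · 1 = 2
  d = 106: d(106) · 𝟙(212/106) = 4 · 1 = 4
  d = 212: d(212) · 𝟙(212/212) = 6 · 1 = 6
Summing: (d * 𝟙)(212) = 1 + 2 + 3 + 2 + 4 + 6 = 18.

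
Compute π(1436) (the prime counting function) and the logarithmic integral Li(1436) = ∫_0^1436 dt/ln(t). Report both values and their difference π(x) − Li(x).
π(1436) = 227;  Li(1436) ≈ 239.04;  π(x) − Li(x) ≈ -12.04.

Direct count of primes ≤ 1436 gives π(1436) = 227. Numerical evaluation of the logarithmic integral gives Li(1436) ≈ 239.04. The difference π(x) − Li(x) ≈ -12.04 is typically negative for small/moderate x (Li(x) overestimates), though Littlewood's theorem shows this sign changes infinitely often.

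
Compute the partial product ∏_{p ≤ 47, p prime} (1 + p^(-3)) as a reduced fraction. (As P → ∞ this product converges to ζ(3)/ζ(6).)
∏ = 8015182591485824614015950466842624/6783810016842653083409665472454505

The primes p ≤ 47 are [2, 3, 5, 7, 11, 13, 17, 19, 23, 29, 31, 37, 41, 43, 47]. For each, (1 + 1/p^3) = (p^3 + 1)/p^3. Multiplying these fractions over p ∈ [2, 3, 5, 7, 11, 13, 17, 19, 23, 29, 31, 37, 41, 43, 47] gives 8015182591485824614015950466842624/6783810016842653083409665472454505. (In the limit P → ∞ this tends to ζ(3)/ζ(6).)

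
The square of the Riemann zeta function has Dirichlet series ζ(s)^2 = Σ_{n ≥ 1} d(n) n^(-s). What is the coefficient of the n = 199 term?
d(199) = 2

ζ(s)^2 = (Σ 1/m^s)(Σ 1/k^s). The coefficient of 1/n^s in the product is the number of ordered pairs (m, k) with mk = n, which equals d(n). For n = 199, divisors are [1, 199], so d(199) = 2.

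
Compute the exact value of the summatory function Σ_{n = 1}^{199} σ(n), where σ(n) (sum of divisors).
Σ_{n ≤ 199} σ(n) = 32579

Compute σ(n) for each 1 ≤ n ≤ 199: σ(1) = 1, σ(2) = 3, σ(3) = 4, σ(4) = 7, σ(5) = 6, σ(6) = 12, σ(7) = 8, σ(8) = 15, σ(9) = 13, σ(10) = 18, σ(11) = 12, σ(12) = 28, σ(13) = 14, σ(14) = 24, σ(15) = 24, σ(16) = 31, σ(17) = 18, σ(18) = 39, σ(19) = 20, σ(20) = 42, σ(21) = 32, σ(22) = 36, σ(23) = 24, σ(24) = 60, σ(25) = 31, σ(26) = 42, σ(27) = 40, σ(28) = 56, σ(29) = 30, σ(30) = 72, σ(31) = 32, σ(32) = 63, σ(33) = 48, σ(34) = 54, σ(35) = 48, σ(36) = 91, σ(37) = 38, σ(38) = 60, σ(39) = 56, σ(40) = 90, σ(41) = 42, σ(42) = 96, σ(43) = 44, σ(44) = 84, σ(45) = 78, σ(46) = 72, σ(47) = 48, σ(48) = 124, σ(49) = 57, σ(50) = 93, σ(51) = 72, σ(52) = 98, σ(53) = 54, σ(54) = 120, σ(55) = 72, σ(56) = 120, σ(57) = 80, σ(58) = 90, σ(59) = 60, σ(60) = 168, σ(61) = 62, σ(62) = 96, σ(63) = 104, σ(64) = 127, σ(65) = 84, σ(66) = 144, σ(67) = 68, σ(68) = 126, σ(69) = 96, σ(70) = 144, σ(71) = 72, σ(72) = 195, σ(73) = 74, σ(74) = 114, σ(75) = 124, σ(76) = 140, σ(77) = 96, σ(78) = 168, σ(79) = 80, σ(80) = 186, σ(81) = 121, σ(82) = 126, σ(83) = 84, σ(84) = 224, σ(85) = 108, σ(86) = 132, σ(87) = 120, σ(88) = 180, σ(89) = 90, σ(90) = 234, σ(91) = 112, σ(92) = 168, σ(93) = 128, σ(94) = 144, σ(95) = 120, σ(96) = 252, σ(97) = 98, σ(98) = 171, σ(99) = 156, σ(100) = 217, σ(101) = 102, σ(102) = 216, σ(103) = 104, σ(104) = 210, σ(105) = 192, σ(106) = 162, σ(107) = 108, σ(108) = 280, σ(109) = 110, σ(110) = 216, σ(111) = 152, σ(112) = 248, σ(113) = 114, σ(114) = 240, σ(115) = 144, σ(116) = 210, σ(117) = 182, σ(118) = 180, σ(119) = 144, σ(120) = 360, σ(121) = 133, σ(122) = 186, σ(123) = 168, σ(124) = 224, σ(125) = 156, σ(126) = 312, σ(127) = 128, σ(128) = 255, σ(129) = 176, σ(130) = 252, σ(131) = 132, σ(132) = 336, σ(133) = 160, σ(134) = 204, σ(135) = 240, σ(136) = 270, σ(137) = 138, σ(138) = 288, σ(139) = 140, σ(140) = 336, σ(141) = 192, σ(142) = 216, σ(143) = 168, σ(144) = 403, σ(145) = 180, σ(146) = 222, σ(147) = 228, σ(148) = 266, σ(149) = 150, σ(150) = 372, σ(151) = 152, σ(152) = 300, σ(153) = 234, σ(154) = 288, σ(155) = 192, σ(156) = 392, σ(157) = 158, σ(158) = 240, σ(159) = 216, σ(160) = 378, σ(161) = 192, σ(162) = 363, σ(163) = 164, σ(164) = 294, σ(165) = 288, σ(166) = 252, σ(167) = 168, σ(168) = 480, σ(169) = 183, σ(170) = 324, σ(171) = 260, σ(172) = 308, σ(173) = 174, σ(174) = 360, σ(175) = 248, σ(176) = 372, σ(177) = 240, σ(178) = 270, σ(179) = 180, σ(180) = 546, σ(181) = 182, σ(182) = 336, σ(183) = 248, σ(184) = 360, σ(185) = 228, σ(186) = 384, σ(187) = 216, σ(188) = 336, σ(189) = 320, σ(190) = 360, σ(191) = 192, σ(192) = 508, σ(193) = 194, σ(194) = 294, σ(195) = 336, σ(196) = 399, σ(197) = 198, σ(198) = 468, σ(199) = 200. Summing all 199 values: 32579. (Average order: Σ_{n ≤ x} σ(n) ~ (π²/12) x². For x = 199, (π²/12)·199² ≈ 32570.52.)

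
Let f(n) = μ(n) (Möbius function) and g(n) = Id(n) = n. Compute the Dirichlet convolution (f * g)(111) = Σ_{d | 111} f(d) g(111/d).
(μ * Id)(111) = 72

Divisors of 111: [1, 3, 37, 111]. For each d | 111:
  d = 1: μ(1) · Id(111/1) = 1 · 111 = 111
  d = 3: μ(3) · Id(111/3) = -1 · 37 = -37
  d = 37: μ(37) · Id(111/37) = -1 · 3 = -3
  d = 111: μ(111) · Id(111/111) = 1 · 1 = 1
Summing: (μ * Id)(111) = 111 + -37 + -3 + 1 = 72.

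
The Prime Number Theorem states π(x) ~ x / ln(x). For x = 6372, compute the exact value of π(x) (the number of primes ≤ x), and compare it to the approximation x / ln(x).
π(6372) = 830;  x/ln(x) ≈ 727.42;  relative error ≈ 12.36%.

Directly count primes up to 6372: π(6372) = 830. The PNT approximation gives 6372/ln(6372) ≈ 6372/8.75967 ≈ 727.42. Relative error (π(x) − x/ln(x)) / π(x) ≈ 12.36%; the approximation is known to undercount slightly (Li(x) is a better estimate).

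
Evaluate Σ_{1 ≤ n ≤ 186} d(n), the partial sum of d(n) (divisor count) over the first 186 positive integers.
Σ_{n ≤ 186} d(n) = 1005

Compute d(n) for each 1 ≤ n ≤ 186: d(1) = 1, d(2) = 2, d(3) = 2, d(4) = 3, d(5) = 2, d(6) = 4, d(7) = 2, d(8) = 4, d(9) = 3, d(10) = 4, d(11) = 2, d(12) = 6, d(13) = 2, d(14) = 4, d(15) = 4, d(16) = 5, d(17) = 2, d(18) = 6, d(19) = 2, d(20) = 6, d(21) = 4, d(22) = 4, d(23) = 2, d(24) = 8, d(25) = 3, d(26) = 4, d(27) = 4, d(28) = 6, d(29) = 2, d(30) = 8, d(31) = 2, d(32) = 6, d(33) = 4, d(34) = 4, d(35) = 4, d(36) = 9, d(37) = 2, d(38) = 4, d(39) = 4, d(40) = 8, d(41) = 2, d(42) = 8, d(43) = 2, d(44) = 6, d(45) = 6, d(46) = 4, d(47) = 2, d(48) = 10, d(49) = 3, d(50) = 6, d(51) = 4, d(52) = 6, d(53) = 2, d(54) = 8, d(55) = 4, d(56) = 8, d(57) = 4, d(58) = 4, d(59) = 2, d(60) = 12, d(61) = 2, d(62) = 4, d(63) = 6, d(64) = 7, d(65) = 4, d(66) = 8, d(67) = 2, d(68) = 6, d(69) = 4, d(70) = 8, d(71) = 2, d(72) = 12, d(73) = 2, d(74) = 4, d(75) = 6, d(76) = 6, d(77) = 4, d(78) = 8, d(79) = 2, d(80) = 10, d(81) = 5, d(82) = 4, d(83) = 2, d(84) = 12, d(85) = 4, d(86) = 4, d(87) = 4, d(88) = 8, d(89) = 2, d(90) = 12, d(91) = 4, d(92) = 6, d(93) = 4, d(94) = 4, d(95) = 4, d(96) = 12, d(97) = 2, d(98) = 6, d(99) = 6, d(100) = 9, d(101) = 2, d(102) = 8, d(103) = 2, d(104) = 8, d(105) = 8, d(106) = 4, d(107) = 2, d(108) = 12, d(109) = 2, d(110) = 8, d(111) = 4, d(112) = 10, d(113) = 2, d(114) = 8, d(115) = 4, d(116) = 6, d(117) = 6, d(118) = 4, d(119) = 4, d(120) = 16, d(121) = 3, d(122) = 4, d(123) = 4, d(124) = 6, d(125) = 4, d(126) = 12, d(127) = 2, d(128) = 8, d(129) = 4, d(130) = 8, d(131) = 2, d(132) = 12, d(133) = 4, d(134) = 4, d(135) = 8, d(136) = 8, d(137) = 2, d(138) = 8, d(139) = 2, d(140) = 12, d(141) = 4, d(142) = 4, d(143) = 4, d(144) = 15, d(145) = 4, d(146) = 4, d(147) = 6, d(148) = 6, d(149) = 2, d(150) = 12, d(151) = 2, d(152) = 8, d(153) = 6, d(154) = 8, d(155) = 4, d(156) = 12, d(157) = 2, d(158) = 4, d(159) = 4, d(160) = 12, d(161) = 4, d(162) = 10, d(163) = 2, d(164) = 6, d(165) = 8, d(166) = 4, d(167) = 2, d(168) = 16, d(169) = 3, d(170) = 8, d(171) = 6, d(172) = 6, d(173) = 2, d(174) = 8, d(175) = 6, d(176) = 10, d(177) = 4, d(178) = 4, d(179) = 2, d(180) = 18, d(181) = 2, d(182) = 8, d(183) = 4, d(184) = 8, d(185) = 4, d(186) = 8. Summing all 186 values: 1005. (Dirichlet's divisor formula: Σ_{n ≤ x} d(n) = x ln(x) + (2γ − 1) x + O(√x). For x = 186, the asymptotic estimate is ≈ 1000.71.)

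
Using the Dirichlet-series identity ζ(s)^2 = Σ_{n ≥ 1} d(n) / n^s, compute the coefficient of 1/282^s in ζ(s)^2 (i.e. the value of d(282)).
d(282) = 8

ζ(s)^2 = (Σ 1/m^s)(Σ 1/k^s). The coefficient of 1/n^s in the product is the number of ordered pairs (m, k) with mk = n, which equals d(n). For n = 282, divisors are [1, 2, 3, 6, 47, 94, 141, 282], so d(282) = 8.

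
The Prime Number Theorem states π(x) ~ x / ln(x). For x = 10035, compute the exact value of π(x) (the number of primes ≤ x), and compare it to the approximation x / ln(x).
π(10035) = 1231;  x/ln(x) ≈ 1089.12;  relative error ≈ 11.53%.

Directly count primes up to 10035: π(10035) = 1231. The PNT approximation gives 10035/ln(10035) ≈ 10035/9.21383 ≈ 1089.12. Relative error (π(x) − x/ln(x)) / π(x) ≈ 11.53%; the approximation is known to undercount slightly (Li(x) is a better estimate).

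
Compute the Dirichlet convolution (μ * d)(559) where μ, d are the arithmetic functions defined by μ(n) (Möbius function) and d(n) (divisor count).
(μ * d)(559) = 1

Divisors of 559: [1, 13, 43, 559]. For each d | 559:
  d = 1: μ(1) · d(559/1) = 1 · 4 = 4
  d = 13: μ(13) · d(559/13) = -1 · 2 = -2
  d = 43: μ(43) · d(559/43) = -1 · 2 = -2
  d = 559: μ(559) · d(559/559) = 1 · 1 = 1
Summing: (μ * d)(559) = 4 + -2 + -2 + 1 = 1.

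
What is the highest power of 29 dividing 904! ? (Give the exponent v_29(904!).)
v_29(904!) = 32

Legendre's formula: v_p(n!) = Σ_{k ≥ 1} ⌊n / p^k⌋. For p = 29, n = 904, the terms are:
  ⌊904/29^1⌋ = ⌊904/29⌋ = 31
  ⌊904/29^2⌋ = ⌊904/841⌋ = 1
(the next term ⌊904/29^3⌋ = 0, terminating the sum). Summing: v_29(904!) = 31 + 1 = 32.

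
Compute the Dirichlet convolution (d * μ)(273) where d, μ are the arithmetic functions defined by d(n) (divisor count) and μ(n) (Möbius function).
(d * μ)(273) = 1

Divisors of 273: [1, 3, 7, 13, 21, 39, 91, 273]. For each d | 273:
  d = 1: d(1) · μ(273/1) = 1 · -1 = -1
  d = 3: d(3) · μ(273/3) = 2 · 1 = 2
  d = 7: d(7) · μ(273/7) = 2 · 1 = 2
  d = 13: d(13) · μ(273/13) = 2 · 1 = 2
  d = 21: d(21) · μ(273/21) = 4 · -1 = -4
  d = 39: d(39) · μ(273/39) = 4 · -1 = -4
  d = 91: d(91) · μ(273/91) = 4 · -1 = -4
  d = 273: d(273) · μ(273/273) = 8 · 1 = 8
Summing: (d * μ)(273) = -1 + 2 + 2 + 2 + -4 + -4 + -4 + 8 = 1.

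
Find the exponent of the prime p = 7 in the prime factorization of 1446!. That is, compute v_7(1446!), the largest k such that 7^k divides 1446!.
v_7(1446!) = 239

Legendre's formula: v_p(n!) = Σ_{k ≥ 1} ⌊n / p^k⌋. For p = 7, n = 1446, the terms are:
  ⌊1446/7^1⌋ = ⌊1446/7⌋ = 206
  ⌊1446/7^2⌋ = ⌊1446/49⌋ = 29
  ⌊1446/7^3⌋ = ⌊1446/343⌋ = 4
(the next term ⌊1446/7^4⌋ = 0, terminating the sum). Summing: v_7(1446!) = 206 + 29 + 4 = 239.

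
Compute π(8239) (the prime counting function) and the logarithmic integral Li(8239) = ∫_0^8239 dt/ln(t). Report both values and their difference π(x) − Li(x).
π(8239) = 1034;  Li(8239) ≈ 1052.97;  π(x) − Li(x) ≈ -18.97.

Direct count of primes ≤ 8239 gives π(8239) = 1034. Numerical evaluation of the logarithmic integral gives Li(8239) ≈ 1052.97. The difference π(x) − Li(x) ≈ -18.97 is typically negative for small/moderate x (Li(x) overestimates), though Littlewood's theorem shows this sign changes infinitely often.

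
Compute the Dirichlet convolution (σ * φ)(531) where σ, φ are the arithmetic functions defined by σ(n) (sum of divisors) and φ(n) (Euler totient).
(σ * φ)(531) = 3186

Divisors of 531: [1, 3, 9, 59, 177, 531]. For each d | 531:
  d = 1: σ(1) · φ(531/1) = 1 · 348 = 348
  d = 3: σ(3) · φ(531/3) = 4 · 116 = 464
  d = 9: σ(9) · φ(531/9) = 13 · 58 = 754
  d = 59: σ(59) · φ(531/59) = 60 · 6 = 360
  d = 177: σ(177) · φ(531/177) = 240 · 2 = 480
  d = 531: σ(531) · φ(531/531) = 780 · 1 = 780
Summing: (σ * φ)(531) = 348 + 464 + 754 + 360 + 480 + 780 = 3186.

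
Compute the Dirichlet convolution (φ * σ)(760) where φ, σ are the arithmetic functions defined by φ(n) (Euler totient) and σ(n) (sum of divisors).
(φ * σ)(760) = 12160

Divisors of 760: [1, 2, 4, 5, 8, 10, 19, 20, 38, 40, 76, 95, 152, 190, 380, 760]. For each d | 760:
  d = 1: φ(1) · σ(760/1) = 1 · 1800 = 1800
  d = 2: φ(2) · σ(760/2) = 1 · 840 = 840
  d = 4: φ(4) · σ(760/4) = 2 · 360 = 720
  d = 5: φ(5) · σ(760/5) = 4 · 300 = 1200
  d = 8: φ(8) · σ(760/8) = 4 · 120 = 480
  d = 10: φ(10) · σ(760/10) = 4 · 140 = 560
  d = 19: φ(19) · σ(760/19) = 18 · 90 = 1620
  d = 20: φ(20) · σ(760/20) = 8 · 60 = 480
  d = 38: φ(38) · σ(760/38) = 18 · 42 = 756
  d = 40: φ(40) · σ(760/40) = 16 · 20 = 320
  d = 76: φ(76) · σ(760/76) = 36 · 18 = 648
  d = 95: φ(95) · σ(760/95) = 72 · 15 = 1080
  d = 152: φ(152) · σ(760/152) = 72 · 6 = 432
  d = 190: φ(190) · σ(760/190) = 72 · 7 = 504
  d = 380: φ(380) · σ(760/380) = 144 · 3 = 432
  d = 760: φ(760) · σ(760/760) = 288 · 1 = 288
Summing: (φ * σ)(760) = 1800 + 840 + 720 + 1200 + 480 + 560 + 1620 + 480 + 756 + 320 + 648 + 1080 + 432 + 504 + 432 + 288 = 12160.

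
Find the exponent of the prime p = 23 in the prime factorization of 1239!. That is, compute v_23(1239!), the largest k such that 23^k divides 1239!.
v_23(1239!) = 55

Legendre's formula: v_p(n!) = Σ_{k ≥ 1} ⌊n / p^k⌋. For p = 23, n = 1239, the terms are:
  ⌊1239/23^1⌋ = ⌊1239/23⌋ = 53
  ⌊1239/23^2⌋ = ⌊1239/529⌋ = 2
(the next term ⌊1239/23^3⌋ = 0, terminating the sum). Summing: v_23(1239!) = 53 + 2 = 55.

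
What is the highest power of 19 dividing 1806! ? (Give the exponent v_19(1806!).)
v_19(1806!) = 100

Legendre's formula: v_p(n!) = Σ_{k ≥ 1} ⌊n / p^k⌋. For p = 19, n = 1806, the terms are:
  ⌊1806/19^1⌋ = ⌊1806/19⌋ = 95
  ⌊1806/19^2⌋ = ⌊1806/361⌋ = 5
(the next term ⌊1806/19^3⌋ = 0, terminating the sum). Summing: v_19(1806!) = 95 + 5 = 100.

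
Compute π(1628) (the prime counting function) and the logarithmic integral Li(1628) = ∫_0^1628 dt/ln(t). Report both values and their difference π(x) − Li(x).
π(1628) = 258;  Li(1628) ≈ 265.22;  π(x) − Li(x) ≈ -7.22.

Direct count of primes ≤ 1628 gives π(1628) = 258. Numerical evaluation of the logarithmic integral gives Li(1628) ≈ 265.22. The difference π(x) − Li(x) ≈ -7.22 is typically negative for small/moderate x (Li(x) overestimates), though Littlewood's theorem shows this sign changes infinitely often.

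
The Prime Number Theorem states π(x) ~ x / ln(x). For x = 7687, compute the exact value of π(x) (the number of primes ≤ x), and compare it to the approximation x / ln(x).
π(7687) = 975;  x/ln(x) ≈ 859.14;  relative error ≈ 11.88%.

Directly count primes up to 7687: π(7687) = 975. The PNT approximation gives 7687/ln(7687) ≈ 7687/8.94729 ≈ 859.14. Relative error (π(x) − x/ln(x)) / π(x) ≈ 11.88%; the approximation is known to undercount slightly (Li(x) is a better estimate).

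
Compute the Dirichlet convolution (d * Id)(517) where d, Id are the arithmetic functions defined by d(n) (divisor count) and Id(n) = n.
(d * Id)(517) = 637

Divisors of 517: [1, 11, 47, 517]. For each d | 517:
  d = 1: d(1) · Id(517/1) = 1 · 517 = 517
  d = 11: d(11) · Id(517/11) = 2 · 47 = 94
  d = 47: d(47) · Id(517/47) = 2 · 11 = 22
  d = 517: d(517) · Id(517/517) = 4 · 1 = 4
Summing: (d * Id)(517) = 517 + 94 + 22 + 4 = 637.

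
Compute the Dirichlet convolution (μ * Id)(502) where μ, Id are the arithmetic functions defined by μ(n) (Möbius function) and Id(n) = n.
(μ * Id)(502) = 250

Divisors of 502: [1, 2, 251, 502]. For each d | 502:
  d = 1: μ(1) · Id(502/1) = 1 · 502 = 502
  d = 2: μ(2) · Id(502/2) = -1 · 251 = -251
  d = 251: μ(251) · Id(502/251) = -1 · 2 = -2
  d = 502: μ(502) · Id(502/502) = 1 · 1 = 1
Summing: (μ * Id)(502) = 502 + -251 + -2 + 1 = 250.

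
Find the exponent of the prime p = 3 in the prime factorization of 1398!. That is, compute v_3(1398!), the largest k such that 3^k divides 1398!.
v_3(1398!) = 695

Legendre's formula: v_p(n!) = Σ_{k ≥ 1} ⌊n / p^k⌋. For p = 3, n = 1398, the terms are:
  ⌊1398/3^1⌋ = ⌊1398/3⌋ = 466
  ⌊1398/3^2⌋ = ⌊1398/9⌋ = 155
  ⌊1398/3^3⌋ = ⌊1398/27⌋ = 51
  ⌊1398/3^4⌋ = ⌊1398/81⌋ = 17
  ⌊1398/3^5⌋ = ⌊1398/243⌋ = 5
  ⌊1398/3^6⌋ = ⌊1398/729⌋ = 1
(the next term ⌊1398/3^7⌋ = 0, terminating the sum). Summing: v_3(1398!) = 466 + 155 + 51 + 17 + 5 + 1 = 695.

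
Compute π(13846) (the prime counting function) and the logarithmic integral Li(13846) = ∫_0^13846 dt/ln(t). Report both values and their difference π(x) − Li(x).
π(13846) = 1636;  Li(13846) ≈ 1656.12;  π(x) − Li(x) ≈ -20.12.

Direct count of primes ≤ 13846 gives π(13846) = 1636. Numerical evaluation of the logarithmic integral gives Li(13846) ≈ 1656.12. The difference π(x) − Li(x) ≈ -20.12 is typically negative for small/moderate x (Li(x) overestimates), though Littlewood's theorem shows this sign changes infinitely often.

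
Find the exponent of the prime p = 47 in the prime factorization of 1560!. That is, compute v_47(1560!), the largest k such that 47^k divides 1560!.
v_47(1560!) = 33

Legendre's formula: v_p(n!) = Σ_{k ≥ 1} ⌊n / p^k⌋. For p = 47, n = 1560, the terms are:
  ⌊1560/47^1⌋ = ⌊1560/47⌋ = 33
(the next term ⌊1560/47^2⌋ = 0, terminating the sum). Summing: v_47(1560!) = 33 = 33.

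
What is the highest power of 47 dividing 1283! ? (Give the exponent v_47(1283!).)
v_47(1283!) = 27

Legendre's formula: v_p(n!) = Σ_{k ≥ 1} ⌊n / p^k⌋. For p = 47, n = 1283, the terms are:
  ⌊1283/47^1⌋ = ⌊1283/47⌋ = 27
(the next term ⌊1283/47^2⌋ = 0, terminating the sum). Summing: v_47(1283!) = 27 = 27.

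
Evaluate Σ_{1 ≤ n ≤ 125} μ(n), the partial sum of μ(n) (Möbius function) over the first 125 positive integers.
Σ_{n ≤ 125} μ(n) = -1

Compute μ(n) for each 1 ≤ n ≤ 125: μ(1) = 1, μ(2) = -1, μ(3) = -1, μ(4) = 0, μ(5) = -1, μ(6) = 1, μ(7) = -1, μ(8) = 0, μ(9) = 0, μ(10) = 1, μ(11) = -1, μ(12) = 0, μ(13) = -1, μ(14) = 1, μ(15) = 1, μ(16) = 0, μ(17) = -1, μ(18) = 0, μ(19) = -1, μ(20) = 0, μ(21) = 1, μ(22) = 1, μ(23) = -1, μ(24) = 0, μ(25) = 0, μ(26) = 1, μ(27) = 0, μ(28) = 0, μ(29) = -1, μ(30) = -1, μ(31) = -1, μ(32) = 0, μ(33) = 1, μ(34) = 1, μ(35) = 1, μ(36) = 0, μ(37) = -1, μ(38) = 1, μ(39) = 1, μ(40) = 0, μ(41) = -1, μ(42) = -1, μ(43) = -1, μ(44) = 0, μ(45) = 0, μ(46) = 1, μ(47) = -1, μ(48) = 0, μ(49) = 0, μ(50) = 0, μ(51) = 1, μ(52) = 0, μ(53) = -1, μ(54) = 0, μ(55) = 1, μ(56) = 0, μ(57) = 1, μ(58) = 1, μ(59) = -1, μ(60) = 0, μ(61) = -1, μ(62) = 1, μ(63) = 0, μ(64) = 0, μ(65) = 1, μ(66) = -1, μ(67) = -1, μ(68) = 0, μ(69) = 1, μ(70) = -1, μ(71) = -1, μ(72) = 0, μ(73) = -1, μ(74) = 1, μ(75) = 0, μ(76) = 0, μ(77) = 1, μ(78) = -1, μ(79) = -1, μ(80) = 0, μ(81) = 0, μ(82) = 1, μ(83) = -1, μ(84) = 0, μ(85) = 1, μ(86) = 1, μ(87) = 1, μ(88) = 0, μ(89) = -1, μ(90) = 0, μ(91) = 1, μ(92) = 0, μ(93) = 1, μ(94) = 1, μ(95) = 1, μ(96) = 0, μ(97) = -1, μ(98) = 0, μ(99) = 0, μ(100) = 0, μ(101) = -1, μ(102) = -1, μ(103) = -1, μ(104) = 0, μ(105) = -1, μ(106) = 1, μ(107) = -1, μ(108) = 0, μ(109) = -1, μ(110) = -1, μ(111) = 1, μ(112) = 0, μ(113) = -1, μ(114) = -1, μ(115) = 1, μ(116) = 0, μ(117) = 0, μ(118) = 1, μ(119) = 1, μ(120) = 0, μ(121) = 0, μ(122) = 1, μ(123) = 1, μ(124) = 0, μ(125) = 0. Summing all 125 values: -1. (Mertens function M(x) = Σ_{n ≤ x} μ(n); on average M(x) should be small (PNT ⟺ M(x) = o(x)).)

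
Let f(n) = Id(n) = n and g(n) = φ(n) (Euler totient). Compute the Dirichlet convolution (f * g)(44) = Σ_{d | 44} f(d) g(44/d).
(Id * φ)(44) = 168

Divisors of 44: [1, 2, 4, 11, 22, 44]. For each d | 44:
  d = 1: Id(1) · φ(44/1) = 1 · 20 = 20
  d = 2: Id(2) · φ(44/2) = 2 · 10 = 20
  d = 4: Id(4) · φ(44/4) = 4 · 10 = 40
  d = 11: Id(11) · φ(44/11) = 11 · 2 = 22
  d = 22: Id(22) · φ(44/22) = 22 · 1 = 22
  d = 44: Id(44) · φ(44/44) = 44 · 1 = 44
Summing: (Id * φ)(44) = 20 + 20 + 40 + 22 + 22 + 44 = 168.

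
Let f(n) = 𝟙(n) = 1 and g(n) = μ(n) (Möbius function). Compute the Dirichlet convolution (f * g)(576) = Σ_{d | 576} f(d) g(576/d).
(𝟙 * μ)(576) = 0

Divisors of 576: [1, 2, 3, 4, 6, 8, 9, 12, 16, 18, 24, 32, 36, 48, 64, 72, 96, 144, 192, 288, 576]. For each d | 576:
  d = 1: 𝟙(1) · μ(576/1) = 1 · 0 = 0
  d = 2: 𝟙(2) · μ(576/2) = 1 · 0 = 0
  d = 3: 𝟙(3) · μ(576/3) = 1 · 0 = 0
  d = 4: 𝟙(4) · μ(576/4) = 1 · 0 = 0
  d = 6: 𝟙(6) · μ(576/6) = 1 · 0 = 0
  d = 8: 𝟙(8) · μ(576/8) = 1 · 0 = 0
  d = 9: 𝟙(9) · μ(576/9) = 1 · 0 = 0
  d = 12: 𝟙(12) · μ(576/12) = 1 · 0 = 0
  d = 16: 𝟙(16) · μ(576/16) = 1 · 0 = 0
  d = 18: 𝟙(18) · μ(576/18) = 1 · 0 = 0
  d = 24: 𝟙(24) · μ(576/24) = 1 · 0 = 0
  d = 32: 𝟙(32) · μ(576/32) = 1 · 0 = 0
  d = 36: 𝟙(36) · μ(576/36) = 1 · 0 = 0
  d = 48: 𝟙(48) · μ(576/48) = 1 · 0 = 0
  d = 64: 𝟙(64) · μ(576/64) = 1 · 0 = 0
  d = 72: 𝟙(72) · μ(576/72) = 1 · 0 = 0
  d = 96: 𝟙(96) · μ(576/96) = 1 · 1 = 1
  d = 144: 𝟙(144) · μ(576/144) = 1 · 0 = 0
  d = 192: 𝟙(192) · μ(576/192) = 1 · -1 = -1
  d = 288: 𝟙(288) · μ(576/288) = 1 · -1 = -1
  d = 576: 𝟙(576) · μ(576/576) = 1 · 1 = 1
Summing: (𝟙 * μ)(576) = 0 + 0 + 0 + 0 + 0 + 0 + 0 + 0 + 0 + 0 + 0 + 0 + 0 + 0 + 0 + 0 + 1 + 0 + -1 + -1 + 1 = 0.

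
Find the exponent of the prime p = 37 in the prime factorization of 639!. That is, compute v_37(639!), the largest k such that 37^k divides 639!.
v_37(639!) = 17

Legendre's formula: v_p(n!) = Σ_{k ≥ 1} ⌊n / p^k⌋. For p = 37, n = 639, the terms are:
  ⌊639/37^1⌋ = ⌊639/37⌋ = 17
(the next term ⌊639/37^2⌋ = 0, terminating the sum). Summing: v_37(639!) = 17 = 17.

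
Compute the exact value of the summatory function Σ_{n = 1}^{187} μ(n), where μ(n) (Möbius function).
Σ_{n ≤ 187} μ(n) = -3

Compute μ(n) for each 1 ≤ n ≤ 187: μ(1) = 1, μ(2) = -1, μ(3) = -1, μ(4) = 0, μ(5) = -1, μ(6) = 1, μ(7) = -1, μ(8) = 0, μ(9) = 0, μ(10) = 1, μ(11) = -1, μ(12) = 0, μ(13) = -1, μ(14) = 1, μ(15) = 1, μ(16) = 0, μ(17) = -1, μ(18) = 0, μ(19) = -1, μ(20) = 0, μ(21) = 1, μ(22) = 1, μ(23) = -1, μ(24) = 0, μ(25) = 0, μ(26) = 1, μ(27) = 0, μ(28) = 0, μ(29) = -1, μ(30) = -1, μ(31) = -1, μ(32) = 0, μ(33) = 1, μ(34) = 1, μ(35) = 1, μ(36) = 0, μ(37) = -1, μ(38) = 1, μ(39) = 1, μ(40) = 0, μ(41) = -1, μ(42) = -1, μ(43) = -1, μ(44) = 0, μ(45) = 0, μ(46) = 1, μ(47) = -1, μ(48) = 0, μ(49) = 0, μ(50) = 0, μ(51) = 1, μ(52) = 0, μ(53) = -1, μ(54) = 0, μ(55) = 1, μ(56) = 0, μ(57) = 1, μ(58) = 1, μ(59) = -1, μ(60) = 0, μ(61) = -1, μ(62) = 1, μ(63) = 0, μ(64) = 0, μ(65) = 1, μ(66) = -1, μ(67) = -1, μ(68) = 0, μ(69) = 1, μ(70) = -1, μ(71) = -1, μ(72) = 0, μ(73) = -1, μ(74) = 1, μ(75) = 0, μ(76) = 0, μ(77) = 1, μ(78) = -1, μ(79) = -1, μ(80) = 0, μ(81) = 0, μ(82) = 1, μ(83) = -1, μ(84) = 0, μ(85) = 1, μ(86) = 1, μ(87) = 1, μ(88) = 0, μ(89) = -1, μ(90) = 0, μ(91) = 1, μ(92) = 0, μ(93) = 1, μ(94) = 1, μ(95) = 1, μ(96) = 0, μ(97) = -1, μ(98) = 0, μ(99) = 0, μ(100) = 0, μ(101) = -1, μ(102) = -1, μ(103) = -1, μ(104) = 0, μ(105) = -1, μ(106) = 1, μ(107) = -1, μ(108) = 0, μ(109) = -1, μ(110) = -1, μ(111) = 1, μ(112) = 0, μ(113) = -1, μ(114) = -1, μ(115) = 1, μ(116) = 0, μ(117) = 0, μ(118) = 1, μ(119) = 1, μ(120) = 0, μ(121) = 0, μ(122) = 1, μ(123) = 1, μ(124) = 0, μ(125) = 0, μ(126) = 0, μ(127) = -1, μ(128) = 0, μ(129) = 1, μ(130) = -1, μ(131) = -1, μ(132) = 0, μ(133) = 1, μ(134) = 1, μ(135) = 0, μ(136) = 0, μ(137) = -1, μ(138) = -1, μ(139) = -1, μ(140) = 0, μ(141) = 1, μ(142) = 1, μ(143) = 1, μ(144) = 0, μ(145) = 1, μ(146) = 1, μ(147) = 0, μ(148) = 0, μ(149) = -1, μ(150) = 0, μ(151) = -1, μ(152) = 0, μ(153) = 0, μ(154) = -1, μ(155) = 1, μ(156) = 0, μ(157) = -1, μ(158) = 1, μ(159) = 1, μ(160) = 0, μ(161) = 1, μ(162) = 0, μ(163) = -1, μ(164) = 0, μ(165) = -1, μ(166) = 1, μ(167) = -1, μ(168) = 0, μ(169) = 0, μ(170) = -1, μ(171) = 0, μ(172) = 0, μ(173) = -1, μ(174) = -1, μ(175) = 0, μ(176) = 0, μ(177) = 1, μ(178) = 1, μ(179) = -1, μ(180) = 0, μ(181) = -1, μ(182) = -1, μ(183) = 1, μ(184) = 0, μ(185) = 1, μ(186) = -1, μ(187) = 1. Summing all 187 values: -3. (Mertens function M(x) = Σ_{n ≤ x} μ(n); on average M(x) should be small (PNT ⟺ M(x) = o(x)).)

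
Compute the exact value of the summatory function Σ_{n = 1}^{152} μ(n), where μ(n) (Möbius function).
Σ_{n ≤ 152} μ(n) = -1

Compute μ(n) for each 1 ≤ n ≤ 152: μ(1) = 1, μ(2) = -1, μ(3) = -1, μ(4) = 0, μ(5) = -1, μ(6) = 1, μ(7) = -1, μ(8) = 0, μ(9) = 0, μ(10) = 1, μ(11) = -1, μ(12) = 0, μ(13) = -1, μ(14) = 1, μ(15) = 1, μ(16) = 0, μ(17) = -1, μ(18) = 0, μ(19) = -1, μ(20) = 0, μ(21) = 1, μ(22) = 1, μ(23) = -1, μ(24) = 0, μ(25) = 0, μ(26) = 1, μ(27) = 0, μ(28) = 0, μ(29) = -1, μ(30) = -1, μ(31) = -1, μ(32) = 0, μ(33) = 1, μ(34) = 1, μ(35) = 1, μ(36) = 0, μ(37) = -1, μ(38) = 1, μ(39) = 1, μ(40) = 0, μ(41) = -1, μ(42) = -1, μ(43) = -1, μ(44) = 0, μ(45) = 0, μ(46) = 1, μ(47) = -1, μ(48) = 0, μ(49) = 0, μ(50) = 0, μ(51) = 1, μ(52) = 0, μ(53) = -1, μ(54) = 0, μ(55) = 1, μ(56) = 0, μ(57) = 1, μ(58) = 1, μ(59) = -1, μ(60) = 0, μ(61) = -1, μ(62) = 1, μ(63) = 0, μ(64) = 0, μ(65) = 1, μ(66) = -1, μ(67) = -1, μ(68) = 0, μ(69) = 1, μ(70) = -1, μ(71) = -1, μ(72) = 0, μ(73) = -1, μ(74) = 1, μ(75) = 0, μ(76) = 0, μ(77) = 1, μ(78) = -1, μ(79) = -1, μ(80) = 0, μ(81) = 0, μ(82) = 1, μ(83) = -1, μ(84) = 0, μ(85) = 1, μ(86) = 1, μ(87) = 1, μ(88) = 0, μ(89) = -1, μ(90) = 0, μ(91) = 1, μ(92) = 0, μ(93) = 1, μ(94) = 1, μ(95) = 1, μ(96) = 0, μ(97) = -1, μ(98) = 0, μ(99) = 0, μ(100) = 0, μ(101) = -1, μ(102) = -1, μ(103) = -1, μ(104) = 0, μ(105) = -1, μ(106) = 1, μ(107) = -1, μ(108) = 0, μ(109) = -1, μ(110) = -1, μ(111) = 1, μ(112) = 0, μ(113) = -1, μ(114) = -1, μ(115) = 1, μ(116) = 0, μ(117) = 0, μ(118) = 1, μ(119) = 1, μ(120) = 0, μ(121) = 0, μ(122) = 1, μ(123) = 1, μ(124) = 0, μ(125) = 0, μ(126) = 0, μ(127) = -1, μ(128) = 0, μ(129) = 1, μ(130) = -1, μ(131) = -1, μ(132) = 0, μ(133) = 1, μ(134) = 1, μ(135) = 0, μ(136) = 0, μ(137) = -1, μ(138) = -1, μ(139) = -1, μ(140) = 0, μ(141) = 1, μ(142) = 1, μ(143) = 1, μ(144) = 0, μ(145) = 1, μ(146) = 1, μ(147) = 0, μ(148) = 0, μ(149) = -1, μ(150) = 0, μ(151) = -1, μ(152) = 0. Summing all 152 values: -1. (Mertens function M(x) = Σ_{n ≤ x} μ(n); on average M(x) should be small (PNT ⟺ M(x) = o(x)).)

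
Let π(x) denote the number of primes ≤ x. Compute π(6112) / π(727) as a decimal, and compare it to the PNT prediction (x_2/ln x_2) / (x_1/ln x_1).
π(6112)/π(727) = 796/129 ≈ 6.1705;  PNT prediction ≈ 6.3540.

π(727) = 129 and π(6112) = 796, so π(6112)/π(727) ≈ 6.1705. The PNT-predicted ratio is (6112/ln(6112)) / (727/ln(727)) ≈ 6.3540. The two agree to within a few percent, as expected.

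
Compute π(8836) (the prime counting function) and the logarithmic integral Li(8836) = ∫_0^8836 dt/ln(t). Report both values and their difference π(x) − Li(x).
π(8836) = 1100;  Li(8836) ≈ 1118.92;  π(x) − Li(x) ≈ -18.92.

Direct count of primes ≤ 8836 gives π(8836) = 1100. Numerical evaluation of the logarithmic integral gives Li(8836) ≈ 1118.92. The difference π(x) − Li(x) ≈ -18.92 is typically negative for small/moderate x (Li(x) overestimates), though Littlewood's theorem shows this sign changes infinitely often.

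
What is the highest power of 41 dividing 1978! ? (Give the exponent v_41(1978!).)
v_41(1978!) = 49

Legendre's formula: v_p(n!) = Σ_{k ≥ 1} ⌊n / p^k⌋. For p = 41, n = 1978, the terms are:
  ⌊1978/41^1⌋ = ⌊1978/41⌋ = 48
  ⌊1978/41^2⌋ = ⌊1978/1681⌋ = 1
(the next term ⌊1978/41^3⌋ = 0, terminating the sum). Summing: v_41(1978!) = 48 + 1 = 49.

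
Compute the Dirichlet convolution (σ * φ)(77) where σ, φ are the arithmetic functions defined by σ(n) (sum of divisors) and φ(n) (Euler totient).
(σ * φ)(77) = 308

Divisors of 77: [1, 7, 11, 77]. For each d | 77:
  d = 1: σ(1) · φ(77/1) = 1 · 60 = 60
  d = 7: σ(7) · φ(77/7) = 8 · 10 = 80
  d = 11: σ(11) · φ(77/11) = 12 · 6 = 72
  d = 77: σ(77) · φ(77/77) = 96 · 1 = 96
Summing: (σ * φ)(77) = 60 + 80 + 72 + 96 = 308.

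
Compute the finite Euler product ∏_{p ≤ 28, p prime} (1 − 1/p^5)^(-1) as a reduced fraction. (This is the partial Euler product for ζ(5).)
∏ = 582482264223124461788463317320875/561738592476112179351889397970176

The primes p ≤ 28 are [2, 3, 5, 7, 11, 13, 17, 19, 23]. For each prime, (1 − 1/p^5)^(-1) = p^5 / (p^5 − 1). The product is (1 − 1/2^5)^(-1), (1 − 1/3^5)^(-1), (1 − 1/5^5)^(-1), (1 − 1/7^5)^(-1), (1 − 1/11^5)^(-1), (1 − 1/13^5)^(-1), (1 − 1/17^5)^(-1), (1 − 1/19^5)^(-1), (1 − 1/23^5)^(-1) = ∏ p^5 / (p^5 − 1) = 582482264223124461788463317320875/561738592476112179351889397970176.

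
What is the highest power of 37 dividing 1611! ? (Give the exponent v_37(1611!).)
v_37(1611!) = 44

Legendre's formula: v_p(n!) = Σ_{k ≥ 1} ⌊n / p^k⌋. For p = 37, n = 1611, the terms are:
  ⌊1611/37^1⌋ = ⌊1611/37⌋ = 43
  ⌊1611/37^2⌋ = ⌊1611/1369⌋ = 1
(the next term ⌊1611/37^3⌋ = 0, terminating the sum). Summing: v_37(1611!) = 43 + 1 = 44.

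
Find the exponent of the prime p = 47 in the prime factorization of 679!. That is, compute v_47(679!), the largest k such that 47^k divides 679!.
v_47(679!) = 14

Legendre's formula: v_p(n!) = Σ_{k ≥ 1} ⌊n / p^k⌋. For p = 47, n = 679, the terms are:
  ⌊679/47^1⌋ = ⌊679/47⌋ = 14
(the next term ⌊679/47^2⌋ = 0, terminating the sum). Summing: v_47(679!) = 14 = 14.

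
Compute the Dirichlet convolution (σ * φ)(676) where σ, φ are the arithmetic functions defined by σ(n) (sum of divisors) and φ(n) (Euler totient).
(σ * φ)(676) = 6084

Divisors of 676: [1, 2, 4, 13, 26, 52, 169, 338, 676]. For each d | 676:
  d = 1: σ(1) · φ(676/1) = 1 · 312 = 312
  d = 2: σ(2) · φ(676/2) = 3 · 156 = 468
  d = 4: σ(4) · φ(676/4) = 7 · 156 = 1092
  d = 13: σ(13) · φ(676/13) = 14 · 24 = 336
  d = 26: σ(26) · φ(676/26) = 42 · 12 = 504
  d = 52: σ(52) · φ(676/52) = 98 · 12 = 1176
  d = 169: σ(169) · φ(676/169) = 183 · 2 = 366
  d = 338: σ(338) · φ(676/338) = 549 · 1 = 549
  d = 676: σ(676) · φ(676/676) = 1281 · 1 = 1281
Summing: (σ * φ)(676) = 312 + 468 + 1092 + 336 + 504 + 1176 + 366 + 549 + 1281 = 6084.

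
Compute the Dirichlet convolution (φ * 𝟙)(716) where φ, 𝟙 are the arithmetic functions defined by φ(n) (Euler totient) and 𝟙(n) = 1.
(φ * 𝟙)(716) = 716

Divisors of 716: [1, 2, 4, 179, 358, 716]. For each d | 716:
  d = 1: φ(1) · 𝟙(716/1) = 1 · 1 = 1
  d = 2: φ(2) · 𝟙(716/2) = 1 · 1 = 1
  d = 4: φ(4) · 𝟙(716/4) = 2 · 1 = 2
  d = 179: φ(179) · 𝟙(716/179) = 178 · 1 = 178
  d = 358: φ(358) · 𝟙(716/358) = 178 · 1 = 178
  d = 716: φ(716) · 𝟙(716/716) = 356 · 1 = 356
Summing: (φ * 𝟙)(716) = 1 + 1 + 2 + 178 + 178 + 356 = 716.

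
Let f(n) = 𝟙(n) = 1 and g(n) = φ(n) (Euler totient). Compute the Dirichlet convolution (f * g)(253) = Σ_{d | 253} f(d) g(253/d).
(𝟙 * φ)(253) = 253

Divisors of 253: [1, 11, 23, 253]. For each d | 253:
  d = 1: 𝟙(1) · φ(253/1) = 1 · 220 = 220
  d = 11: 𝟙(11) · φ(253/11) = 1 · 22 = 22
  d = 23: 𝟙(23) · φ(253/23) = 1 · 10 = 10
  d = 253: 𝟙(253) · φ(253/253) = 1 · 1 = 1
Summing: (𝟙 * φ)(253) = 220 + 22 + 10 + 1 = 253.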